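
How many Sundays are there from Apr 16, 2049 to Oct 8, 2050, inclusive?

77 Sundays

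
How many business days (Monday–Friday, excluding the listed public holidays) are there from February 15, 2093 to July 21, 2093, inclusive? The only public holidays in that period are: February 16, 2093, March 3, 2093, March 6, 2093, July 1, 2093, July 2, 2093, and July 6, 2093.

106

February 15, 2093 is a Sunday.
That's 157 days from start to end, counting both.
157 = 7 × 22 + 3, so there are 22 full weeks plus 3 extra days.
Each full week contributes 5 weekdays (Mon–Fri): 22 × 5 = 110.
The 3 extra days are Sun, Mon, Tue — 2 of them qualify.
Total: 110 + 2 = 112.
Holidays: February 16, 2093 (Mon); March 3, 2093 (Tue); March 6, 2093 (Fri); July 1, 2093 (Wed); July 2, 2093 (Thu); July 6, 2093 (Mon).
All 6 holidays fall on weekdays, so subtract 6.
Business days: 112 − 6 = 106.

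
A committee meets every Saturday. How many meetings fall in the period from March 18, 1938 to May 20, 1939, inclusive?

62

March 18, 1938 is a Friday.
The range spans 429 days (inclusive of both endpoints).
429 = 7 × 61 + 2, so there are 61 full weeks plus 2 extra days.
Each full week contributes one Saturday: 61 so far.
The 2 extra days are Friday, Saturday — 1 of them qualifies.
Total: 61 + 1 = 62.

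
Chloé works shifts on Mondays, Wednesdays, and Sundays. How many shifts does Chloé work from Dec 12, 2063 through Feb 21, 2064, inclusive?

31

Dec 12, 2063 is a Wednesday.
From Dec 12, 2063 to Feb 21, 2064 is 72 days inclusive.
72 = 7 × 10 + 2, so there are 10 full weeks plus 2 extra days.
Each full week contributes 3 days from the set (Mon, Wed, Sun): 10 × 3 = 30.
The 2 extra days are Wednesday, Thursday — 1 of them qualifies.
Total: 30 + 1 = 31.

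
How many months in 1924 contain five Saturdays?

4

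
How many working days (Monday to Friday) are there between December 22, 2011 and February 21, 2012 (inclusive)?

44 weekdays

December 22, 2011 is a Thursday.
From December 22, 2011 to February 21, 2012 is 62 days inclusive.
62 = 7 × 8 + 6, so there are 8 full weeks plus 6 extra days.
Each full week contributes 5 weekdays (Mon–Fri): 8 × 5 = 40.
The 6 extra days are Thursday, Friday, Saturday, Sunday, Monday, Tuesday — 4 of them qualify.
Total: 40 + 4 = 44.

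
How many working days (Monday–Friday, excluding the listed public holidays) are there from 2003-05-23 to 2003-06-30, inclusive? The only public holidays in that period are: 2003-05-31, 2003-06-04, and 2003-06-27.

2003-05-23 is a Friday.
That's 39 days from start to end, counting both.
39 = 7 × 5 + 4, so there are 5 full weeks plus 4 extra days.
Each full week contributes 5 weekdays (Mon–Fri): 5 × 5 = 25.
The 4 extra days are Fri, Sat, Sun, Mon — 2 of them qualify.
Total: 25 + 2 = 27.
Holidays: 2003-05-31 (Sat); 2003-06-04 (Wed); 2003-06-27 (Fri).
2 of the 3 holidays fall on weekdays; the rest are weekends and were already excluded.
Business days: 27 − 2 = 25.

25 working days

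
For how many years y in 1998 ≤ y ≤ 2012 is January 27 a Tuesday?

Day of week of January 27 in each year:
1998: Tue ✓, 1999: Wed, 2000: Thu, 2001: Sat, 2002: Sun, 2003: Mon, 2004: Tue ✓, 2005: Thu, 2006: Fri, 2007: Sat, 2008: Sun, 2009: Tue ✓, 2010: Wed, 2011: Thu, 2012: Fri
Tuesdays: 1998, 2004, 2009.

3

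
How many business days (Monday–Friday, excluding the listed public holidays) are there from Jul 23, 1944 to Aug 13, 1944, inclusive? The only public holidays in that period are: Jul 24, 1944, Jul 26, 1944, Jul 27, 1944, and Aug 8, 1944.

Jul 23, 1944 is a Sunday.
The range spans 22 days (inclusive of both endpoints).
22 = 7 × 3 + 1, so there are 3 full weeks plus 1 extra day.
Each full week contributes 5 weekdays (Mon–Fri): 3 × 5 = 15.
The 1 extra day is Sun — none qualify.
Total: 15 + 0 = 15.
Holidays: Jul 24, 1944 (Mon); Jul 26, 1944 (Wed); Jul 27, 1944 (Thu); Aug 8, 1944 (Tue).
All 4 holidays fall on weekdays, so subtract 4.
Business days: 15 − 4 = 11.

11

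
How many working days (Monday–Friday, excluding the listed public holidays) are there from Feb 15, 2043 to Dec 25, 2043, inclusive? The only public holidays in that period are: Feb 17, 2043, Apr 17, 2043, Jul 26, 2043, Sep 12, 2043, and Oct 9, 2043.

Feb 15, 2043 is a Sunday.
From Feb 15, 2043 to Dec 25, 2043 is 314 days inclusive.
314 = 7 × 44 + 6, so there are 44 full weeks plus 6 extra days.
Each full week contributes 5 weekdays (Mon–Fri): 44 × 5 = 220.
The 6 extra days are Sun, Mon, Tue, Wed, Thu, Fri — 5 of them qualify.
Total: 220 + 5 = 225.
Holidays: Feb 17, 2043 (Tue); Apr 17, 2043 (Fri); Jul 26, 2043 (Sun); Sep 12, 2043 (Sat); Oct 9, 2043 (Fri).
3 of the 5 holidays fall on weekdays; the rest are weekends and were already excluded.
Business days: 225 − 3 = 222.

222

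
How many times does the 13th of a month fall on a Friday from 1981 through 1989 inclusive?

17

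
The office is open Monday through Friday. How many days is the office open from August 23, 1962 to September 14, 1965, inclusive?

799 weekdays

August 23, 1962 is a Thursday.
The range spans 1119 days (inclusive of both endpoints).
1119 = 7 × 159 + 6, so there are 159 full weeks plus 6 extra days.
Each full week contributes 5 weekdays (Mon–Fri): 159 × 5 = 795.
The 6 extra days are Thu, Fri, Sat, Sun, Mon, Tue — 4 of them qualify.
Total: 795 + 4 = 799.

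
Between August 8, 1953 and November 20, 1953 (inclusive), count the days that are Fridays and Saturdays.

30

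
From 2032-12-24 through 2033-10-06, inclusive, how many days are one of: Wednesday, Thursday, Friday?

2032-12-24 is a Friday.
The range spans 287 days (inclusive of both endpoints).
287 = 7 × 41, so the span is exactly 41 full weeks.
Each full week contributes 3 days from the set (Wed, Thu, Fri): 41 × 3 = 123.

123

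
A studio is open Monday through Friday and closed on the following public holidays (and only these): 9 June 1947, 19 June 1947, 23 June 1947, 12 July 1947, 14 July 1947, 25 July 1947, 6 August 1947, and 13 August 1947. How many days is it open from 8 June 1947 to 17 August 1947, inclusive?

43 business days

8 June 1947 is a Sunday.
From 8 June 1947 to 17 August 1947 is 71 days inclusive.
71 = 7 × 10 + 1, so there are 10 full weeks plus 1 extra day.
Each full week contributes 5 weekdays (Mon–Fri): 10 × 5 = 50.
The 1 extra day is Sun — none qualify.
Total: 50 + 0 = 50.
Holidays: 9 June 1947 (Mon); 19 June 1947 (Thu); 23 June 1947 (Mon); 12 July 1947 (Sat); 14 July 1947 (Mon); 25 July 1947 (Fri); 6 August 1947 (Wed); 13 August 1947 (Wed).
7 of the 8 holidays fall on weekdays; the rest are weekends and were already excluded.
Business days: 50 − 7 = 43.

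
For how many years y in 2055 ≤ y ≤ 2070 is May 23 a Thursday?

2

Day of week of May 23 in each year:
2055: Sun, 2056: Tue, 2057: Wed, 2058: Thu ✓, 2059: Fri, 2060: Sun, 2061: Mon, 2062: Tue, 2063: Wed, 2064: Fri, 2065: Sat, 2066: Sun, 2067: Mon, 2068: Wed, 2069: Thu ✓, 2070: Fri
Thursdays: 2058, 2069.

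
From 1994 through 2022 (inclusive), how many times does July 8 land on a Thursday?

Day of week of July 8 in each year:
1994: Fri, 1995: Sat, 1996: Mon, 1997: Tue, 1998: Wed, 1999: Thu ✓, 2000: Sat, 2001: Sun, 2002: Mon, 2003: Tue, 2004: Thu ✓, 2005: Fri, 2006: Sat, 2007: Sun, 2008: Tue, 2009: Wed, 2010: Thu ✓, 2011: Fri, 2012: Sun, 2013: Mon, 2014: Tue, 2015: Wed, 2016: Fri, 2017: Sat, 2018: Sun, 2019: Mon, 2020: Wed, 2021: Thu ✓, 2022: Fri
Thursdays: 1999, 2004, 2010, 2021.

4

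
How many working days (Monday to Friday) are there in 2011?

260

1 January 2011 is a Saturday.
The range spans 365 days (inclusive of both endpoints).
365 = 7 × 52 + 1, so there are 52 full weeks plus 1 extra day.
Each full week contributes 5 weekdays (Mon–Fri): 52 × 5 = 260.
The 1 extra day is Sat — none qualify.
Total: 260 + 0 = 260.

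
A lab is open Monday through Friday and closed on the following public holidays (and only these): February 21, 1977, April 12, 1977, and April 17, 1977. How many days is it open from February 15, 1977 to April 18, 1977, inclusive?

43

February 15, 1977 is a Tuesday.
That's 63 days from start to end, counting both.
63 = 7 × 9, so the span is exactly 9 full weeks.
Each full week contributes 5 weekdays (Mon–Fri): 9 × 5 = 45.
Total: 45.
Holidays: February 21, 1977 (Mon); April 12, 1977 (Tue); April 17, 1977 (Sun).
2 of the 3 holidays fall on weekdays; the rest are weekends and were already excluded.
Business days: 45 − 2 = 43.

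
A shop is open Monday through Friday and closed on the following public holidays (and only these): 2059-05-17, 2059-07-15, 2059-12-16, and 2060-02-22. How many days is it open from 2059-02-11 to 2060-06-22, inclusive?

354

2059-02-11 is a Tuesday.
That's 498 days from start to end, counting both.
498 = 7 × 71 + 1, so there are 71 full weeks plus 1 extra day.
Each full week contributes 5 weekdays (Mon–Fri): 71 × 5 = 355.
The 1 extra day is Tue — 1 of them qualifies.
Total: 355 + 1 = 356.
Holidays: 2059-05-17 (Sat); 2059-07-15 (Tue); 2059-12-16 (Tue); 2060-02-22 (Sun).
2 of the 4 holidays fall on weekdays; the rest are weekends and were already excluded.
Business days: 356 − 2 = 354.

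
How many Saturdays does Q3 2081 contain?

July 1, 2081 is a Tuesday.
That's 92 days from start to end, counting both.
92 = 7 × 13 + 1, so there are 13 full weeks plus 1 extra day.
Each full week contributes one Saturday: 13 so far.
The 1 extra day is Tue — none qualify.
Total: 13 + 0 = 13.

13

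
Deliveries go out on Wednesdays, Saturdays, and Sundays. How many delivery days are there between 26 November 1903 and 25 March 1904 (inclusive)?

51

26 November 1903 is a Thursday.
The range spans 121 days (inclusive of both endpoints).
121 = 7 × 17 + 2, so there are 17 full weeks plus 2 extra days.
Each full week contributes 3 days from the set (Wed, Sat, Sun): 17 × 3 = 51.
The 2 extra days are Thu, Fri — none qualify.
Total: 51 + 0 = 51.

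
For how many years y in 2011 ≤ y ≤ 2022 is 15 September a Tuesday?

2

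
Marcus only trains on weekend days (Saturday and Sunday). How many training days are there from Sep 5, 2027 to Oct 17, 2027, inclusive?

13

Sep 5, 2027 is a Sunday.
That's 43 days from start to end, counting both.
43 = 7 × 6 + 1, so there are 6 full weeks plus 1 extra day.
Each full week contributes 2 weekend days (Sat, Sun): 6 × 2 = 12.
The 1 extra day is Sunday — 1 of them qualifies.
Total: 12 + 1 = 13.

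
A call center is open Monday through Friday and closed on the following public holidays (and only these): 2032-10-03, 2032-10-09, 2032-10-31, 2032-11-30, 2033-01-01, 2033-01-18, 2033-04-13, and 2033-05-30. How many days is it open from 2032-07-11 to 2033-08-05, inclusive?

2032-07-11 is a Sunday.
That's 391 days from start to end, counting both.
391 = 7 × 55 + 6, so there are 55 full weeks plus 6 extra days.
Each full week contributes 5 weekdays (Mon–Fri): 55 × 5 = 275.
The 6 extra days are Sun, Mon, Tue, Wed, Thu, Fri — 5 of them qualify.
Total: 275 + 5 = 280.
Holidays: 2032-10-03 (Sun); 2032-10-09 (Sat); 2032-10-31 (Sun); 2032-11-30 (Tue); 2033-01-01 (Sat); 2033-01-18 (Tue); 2033-04-13 (Wed); 2033-05-30 (Mon).
4 of the 8 holidays fall on weekdays; the rest are weekends and were already excluded.
Business days: 280 − 4 = 276.

276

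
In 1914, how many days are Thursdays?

January 1, 1914 is a Thursday.
That's 365 days from start to end, counting both.
365 = 7 × 52 + 1, so there are 52 full weeks plus 1 extra day.
Each full week contributes one Thursday: 52 so far.
The 1 extra day is Thu — 1 of them qualifies.
Total: 52 + 1 = 53.

53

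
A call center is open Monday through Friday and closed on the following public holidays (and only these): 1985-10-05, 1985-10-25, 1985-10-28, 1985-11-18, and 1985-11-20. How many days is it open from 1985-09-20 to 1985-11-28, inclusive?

46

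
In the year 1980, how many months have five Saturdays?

4

A month has five Saturdays exactly when Saturday falls within its first (length − 28) days.
Jan: 31 days, starts Tue → 5 of Tue, Wed, Thu
Feb: 29 days, starts Fri → 5 of Fri
Mar: 31 days, starts Sat → 5 of Sat, Sun, Mon ✓
Apr: 30 days, starts Tue → 5 of Tue, Wed
May: 31 days, starts Thu → 5 of Thu, Fri, Sat ✓
Jun: 30 days, starts Sun → 5 of Sun, Mon
Jul: 31 days, starts Tue → 5 of Tue, Wed, Thu
Aug: 31 days, starts Fri → 5 of Fri, Sat, Sun ✓
Sep: 30 days, starts Mon → 5 of Mon, Tue
Oct: 31 days, starts Wed → 5 of Wed, Thu, Fri
Nov: 30 days, starts Sat → 5 of Sat, Sun ✓
Dec: 31 days, starts Mon → 5 of Mon, Tue, Wed
Months with five Saturdays: Mar, May, Aug, Nov.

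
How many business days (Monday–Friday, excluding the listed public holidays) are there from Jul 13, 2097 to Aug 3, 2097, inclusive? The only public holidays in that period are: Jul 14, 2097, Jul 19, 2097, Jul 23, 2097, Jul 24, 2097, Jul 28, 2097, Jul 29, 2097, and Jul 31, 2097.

Jul 13, 2097 is a Saturday.
From Jul 13, 2097 to Aug 3, 2097 is 22 days inclusive.
22 = 7 × 3 + 1, so there are 3 full weeks plus 1 extra day.
Each full week contributes 5 weekdays (Mon–Fri): 3 × 5 = 15.
The 1 extra day is Sat — none qualify.
Total: 15 + 0 = 15.
Holidays: Jul 14, 2097 (Sun); Jul 19, 2097 (Fri); Jul 23, 2097 (Tue); Jul 24, 2097 (Wed); Jul 28, 2097 (Sun); Jul 29, 2097 (Mon); Jul 31, 2097 (Wed).
5 of the 7 holidays fall on weekdays; the rest are weekends and were already excluded.
Business days: 15 − 5 = 10.

10 business days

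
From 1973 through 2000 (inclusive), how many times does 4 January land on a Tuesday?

4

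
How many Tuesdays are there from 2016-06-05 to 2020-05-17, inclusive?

206

2016-06-05 is a Sunday.
The range spans 1443 days (inclusive of both endpoints).
1443 = 7 × 206 + 1, so there are 206 full weeks plus 1 extra day.
Each full week contributes one Tuesday: 206 so far.
The 1 extra day is Sun — none qualify.
Total: 206 + 0 = 206.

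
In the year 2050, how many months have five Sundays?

4

A month has five Sundays exactly when Sunday falls within its first (length − 28) days.
Jan: 31 days, starts Sat → 5 of Sat, Sun, Mon ✓
Feb: 28 days, starts Tue → 5 of (none)
Mar: 31 days, starts Tue → 5 of Tue, Wed, Thu
Apr: 30 days, starts Fri → 5 of Fri, Sat
May: 31 days, starts Sun → 5 of Sun, Mon, Tue ✓
Jun: 30 days, starts Wed → 5 of Wed, Thu
Jul: 31 days, starts Fri → 5 of Fri, Sat, Sun ✓
Aug: 31 days, starts Mon → 5 of Mon, Tue, Wed
Sep: 30 days, starts Thu → 5 of Thu, Fri
Oct: 31 days, starts Sat → 5 of Sat, Sun, Mon ✓
Nov: 30 days, starts Tue → 5 of Tue, Wed
Dec: 31 days, starts Thu → 5 of Thu, Fri, Sat
Months with five Sundays: Jan, May, Jul, Oct.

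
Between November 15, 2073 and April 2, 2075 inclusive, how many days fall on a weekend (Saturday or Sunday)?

November 15, 2073 is a Wednesday.
From November 15, 2073 to April 2, 2075 is 504 days inclusive.
504 = 7 × 72, so the span is exactly 72 full weeks.
Each full week contributes 2 weekend days (Sat, Sun): 72 × 2 = 144.

144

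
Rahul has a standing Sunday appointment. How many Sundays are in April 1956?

Apr 1, 1956 is a Sunday.
From Apr 1, 1956 to Apr 30, 1956 is 30 days inclusive.
30 = 7 × 4 + 2, so there are 4 full weeks plus 2 extra days.
Each full week contributes one Sunday: 4 so far.
The 2 extra days are Sunday, Monday — 1 of them qualifies.
Total: 4 + 1 = 5.

5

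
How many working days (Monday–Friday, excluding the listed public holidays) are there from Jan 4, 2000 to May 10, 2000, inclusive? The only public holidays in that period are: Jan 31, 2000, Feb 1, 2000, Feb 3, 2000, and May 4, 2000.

88 working days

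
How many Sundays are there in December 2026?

2026-12-01 is a Tuesday.
That's 31 days from start to end, counting both.
31 = 7 × 4 + 3, so there are 4 full weeks plus 3 extra days.
Each full week contributes one Sunday: 4 so far.
The 3 extra days are Tuesday, Wednesday, Thursday — none qualify.
Total: 4 + 0 = 4.

4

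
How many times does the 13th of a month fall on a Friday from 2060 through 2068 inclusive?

16

Friday-the-13ths by year:
2060: Feb, Aug
2061: May
2062: Jan, Oct
2063: Apr, Jul
2064: Jun
2065: Feb, Mar, Nov
2066: Aug
2067: May
2068: Jan, Apr, Jul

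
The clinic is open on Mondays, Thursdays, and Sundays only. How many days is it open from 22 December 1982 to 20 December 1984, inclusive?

22 December 1982 is a Wednesday.
From 22 December 1982 to 20 December 1984 is 730 days inclusive.
730 = 7 × 104 + 2, so there are 104 full weeks plus 2 extra days.
Each full week contributes 3 days from the set (Mon, Thu, Sun): 104 × 3 = 312.
The 2 extra days are Wed, Thu — 1 of them qualifies.
Total: 312 + 1 = 313.

313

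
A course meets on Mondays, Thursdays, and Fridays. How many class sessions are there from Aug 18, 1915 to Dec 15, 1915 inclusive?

51

Aug 18, 1915 is a Wednesday.
The range spans 120 days (inclusive of both endpoints).
120 = 7 × 17 + 1, so there are 17 full weeks plus 1 extra day.
Each full week contributes 3 days from the set (Mon, Thu, Fri): 17 × 3 = 51.
The 1 extra day is Wednesday — none qualify.
Total: 51 + 0 = 51.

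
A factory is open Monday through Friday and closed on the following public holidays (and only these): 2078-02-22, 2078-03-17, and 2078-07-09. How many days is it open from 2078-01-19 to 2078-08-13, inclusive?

146 working days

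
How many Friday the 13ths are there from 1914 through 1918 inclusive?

9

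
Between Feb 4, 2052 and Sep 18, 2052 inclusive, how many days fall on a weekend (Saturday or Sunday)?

65

Feb 4, 2052 is a Sunday.
That's 228 days from start to end, counting both.
228 = 7 × 32 + 4, so there are 32 full weeks plus 4 extra days.
Each full week contributes 2 weekend days (Sat, Sun): 32 × 2 = 64.
The 4 extra days are Sun, Mon, Tue, Wed — 1 of them qualifies.
Total: 64 + 1 = 65.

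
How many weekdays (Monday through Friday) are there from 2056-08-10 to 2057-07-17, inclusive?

2056-08-10 is a Thursday.
From 2056-08-10 to 2057-07-17 is 342 days inclusive.
342 = 7 × 48 + 6, so there are 48 full weeks plus 6 extra days.
Each full week contributes 5 weekdays (Mon–Fri): 48 × 5 = 240.
The 6 extra days are Thu, Fri, Sat, Sun, Mon, Tue — 4 of them qualify.
Total: 240 + 4 = 244.

244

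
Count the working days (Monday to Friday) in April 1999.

1 April 1999 is a Thursday.
That's 30 days from start to end, counting both.
30 = 7 × 4 + 2, so there are 4 full weeks plus 2 extra days.
Each full week contributes 5 weekdays (Mon–Fri): 4 × 5 = 20.
The 2 extra days are Thu, Fri — 2 of them qualify.
Total: 20 + 2 = 22.

22 weekdays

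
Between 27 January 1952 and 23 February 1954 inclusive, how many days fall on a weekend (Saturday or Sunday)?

27 January 1952 is a Sunday.
That's 759 days from start to end, counting both.
759 = 7 × 108 + 3, so there are 108 full weeks plus 3 extra days.
Each full week contributes 2 weekend days (Sat, Sun): 108 × 2 = 216.
The 3 extra days are Sunday, Monday, Tuesday — 1 of them qualifies.
Total: 216 + 1 = 217.

217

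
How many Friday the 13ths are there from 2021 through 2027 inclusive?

11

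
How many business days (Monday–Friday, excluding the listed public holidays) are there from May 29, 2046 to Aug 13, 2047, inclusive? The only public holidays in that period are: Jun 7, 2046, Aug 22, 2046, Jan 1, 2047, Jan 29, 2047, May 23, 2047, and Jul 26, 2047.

May 29, 2046 is a Tuesday.
From May 29, 2046 to Aug 13, 2047 is 442 days inclusive.
442 = 7 × 63 + 1, so there are 63 full weeks plus 1 extra day.
Each full week contributes 5 weekdays (Mon–Fri): 63 × 5 = 315.
The 1 extra day is Tue — 1 of them qualifies.
Total: 315 + 1 = 316.
Holidays: Jun 7, 2046 (Thu); Aug 22, 2046 (Wed); Jan 1, 2047 (Tue); Jan 29, 2047 (Tue); May 23, 2047 (Thu); Jul 26, 2047 (Fri).
All 6 holidays fall on weekdays, so subtract 6.
Business days: 316 − 6 = 310.

310 business days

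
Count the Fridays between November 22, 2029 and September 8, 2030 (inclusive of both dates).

November 22, 2029 is a Thursday.
From November 22, 2029 to September 8, 2030 is 291 days inclusive.
291 = 7 × 41 + 4, so there are 41 full weeks plus 4 extra days.
Each full week contributes one Friday: 41 so far.
The 4 extra days are Thu, Fri, Sat, Sun — 1 of them qualifies.
Total: 41 + 1 = 42.

42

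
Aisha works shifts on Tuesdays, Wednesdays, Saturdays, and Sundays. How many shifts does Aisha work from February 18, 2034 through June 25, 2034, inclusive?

74

February 18, 2034 is a Saturday.
From February 18, 2034 to June 25, 2034 is 128 days inclusive.
128 = 7 × 18 + 2, so there are 18 full weeks plus 2 extra days.
Each full week contributes 4 days from the set (Tue, Wed, Sat, Sun): 18 × 4 = 72.
The 2 extra days are Saturday, Sunday — 2 of them qualify.
Total: 72 + 2 = 74.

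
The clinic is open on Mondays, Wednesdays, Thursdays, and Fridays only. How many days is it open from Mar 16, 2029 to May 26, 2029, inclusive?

41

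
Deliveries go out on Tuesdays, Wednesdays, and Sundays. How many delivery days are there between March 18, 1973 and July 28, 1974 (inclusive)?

March 18, 1973 is a Sunday.
The range spans 498 days (inclusive of both endpoints).
498 = 7 × 71 + 1, so there are 71 full weeks plus 1 extra day.
Each full week contributes 3 days from the set (Tue, Wed, Sun): 71 × 3 = 213.
The 1 extra day is Sun — 1 of them qualifies.
Total: 213 + 1 = 214.

214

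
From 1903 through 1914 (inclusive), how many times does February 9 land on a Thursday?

2

Day of week of February 9 in each year:
1903: Mon, 1904: Tue, 1905: Thu ✓, 1906: Fri, 1907: Sat, 1908: Sun, 1909: Tue, 1910: Wed, 1911: Thu ✓, 1912: Fri, 1913: Sun, 1914: Mon
Thursdays: 1905, 1911.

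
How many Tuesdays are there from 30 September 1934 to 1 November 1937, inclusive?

30 September 1934 is a Sunday.
That's 1129 days from start to end, counting both.
1129 = 7 × 161 + 2, so there are 161 full weeks plus 2 extra days.
Each full week contributes one Tuesday: 161 so far.
The 2 extra days are Sunday, Monday — none qualify.
Total: 161 + 0 = 161.

161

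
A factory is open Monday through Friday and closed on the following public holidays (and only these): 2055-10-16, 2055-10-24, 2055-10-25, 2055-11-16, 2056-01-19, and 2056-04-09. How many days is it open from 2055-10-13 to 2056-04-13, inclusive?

2055-10-13 is a Wednesday.
The range spans 184 days (inclusive of both endpoints).
184 = 7 × 26 + 2, so there are 26 full weeks plus 2 extra days.
Each full week contributes 5 weekdays (Mon–Fri): 26 × 5 = 130.
The 2 extra days are Wed, Thu — 2 of them qualify.
Total: 130 + 2 = 132.
Holidays: 2055-10-16 (Sat); 2055-10-24 (Sun); 2055-10-25 (Mon); 2055-11-16 (Tue); 2056-01-19 (Wed); 2056-04-09 (Sun).
3 of the 6 holidays fall on weekdays; the rest are weekends and were already excluded.
Business days: 132 − 3 = 129.

129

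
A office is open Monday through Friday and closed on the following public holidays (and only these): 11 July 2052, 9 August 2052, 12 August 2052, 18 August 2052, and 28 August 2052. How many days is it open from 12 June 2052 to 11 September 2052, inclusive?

62 business days

12 June 2052 is a Wednesday.
That's 92 days from start to end, counting both.
92 = 7 × 13 + 1, so there are 13 full weeks plus 1 extra day.
Each full week contributes 5 weekdays (Mon–Fri): 13 × 5 = 65.
The 1 extra day is Wed — 1 of them qualifies.
Total: 65 + 1 = 66.
Holidays: 11 July 2052 (Thu); 9 August 2052 (Fri); 12 August 2052 (Mon); 18 August 2052 (Sun); 28 August 2052 (Wed).
4 of the 5 holidays fall on weekdays; the rest are weekends and were already excluded.
Business days: 66 − 4 = 62.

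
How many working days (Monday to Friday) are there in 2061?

1 January 2061 is a Saturday.
From 1 January 2061 to 31 December 2061 is 365 days inclusive.
365 = 7 × 52 + 1, so there are 52 full weeks plus 1 extra day.
Each full week contributes 5 weekdays (Mon–Fri): 52 × 5 = 260.
The 1 extra day is Saturday — none qualify.
Total: 260 + 0 = 260.

260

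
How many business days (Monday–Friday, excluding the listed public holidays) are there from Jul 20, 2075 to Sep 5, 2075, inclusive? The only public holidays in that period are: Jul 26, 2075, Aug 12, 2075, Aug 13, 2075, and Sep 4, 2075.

30

Jul 20, 2075 is a Saturday.
From Jul 20, 2075 to Sep 5, 2075 is 48 days inclusive.
48 = 7 × 6 + 6, so there are 6 full weeks plus 6 extra days.
Each full week contributes 5 weekdays (Mon–Fri): 6 × 5 = 30.
The 6 extra days are Saturday, Sunday, Monday, Tuesday, Wednesday, Thursday — 4 of them qualify.
Total: 30 + 4 = 34.
Holidays: Jul 26, 2075 (Fri); Aug 12, 2075 (Mon); Aug 13, 2075 (Tue); Sep 4, 2075 (Wed).
All 4 holidays fall on weekdays, so subtract 4.
Business days: 34 − 4 = 30.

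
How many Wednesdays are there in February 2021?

4

2021-02-01 is a Monday.
The range spans 28 days (inclusive of both endpoints).
28 = 7 × 4, so the span is exactly 4 full weeks.
Each full week contributes one Wednesday: 4 so far.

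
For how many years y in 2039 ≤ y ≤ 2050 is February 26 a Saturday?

2

Day of week of February 26 in each year:
2039: Sat ✓, 2040: Sun, 2041: Tue, 2042: Wed, 2043: Thu, 2044: Fri, 2045: Sun, 2046: Mon, 2047: Tue, 2048: Wed, 2049: Fri, 2050: Sat ✓
Saturdays: 2039, 2050.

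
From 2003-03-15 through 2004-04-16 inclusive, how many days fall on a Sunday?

57 Sundays

2003-03-15 is a Saturday.
The range spans 399 days (inclusive of both endpoints).
399 = 7 × 57, so the span is exactly 57 full weeks.
Each full week contributes one Sunday: 57 so far.
Total: 57.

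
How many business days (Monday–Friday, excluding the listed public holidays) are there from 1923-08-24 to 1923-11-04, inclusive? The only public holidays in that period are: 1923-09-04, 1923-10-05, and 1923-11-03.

49

1923-08-24 is a Friday.
The range spans 73 days (inclusive of both endpoints).
73 = 7 × 10 + 3, so there are 10 full weeks plus 3 extra days.
Each full week contributes 5 weekdays (Mon–Fri): 10 × 5 = 50.
The 3 extra days are Friday, Saturday, Sunday — 1 of them qualifies.
Total: 50 + 1 = 51.
Holidays: 1923-09-04 (Tue); 1923-10-05 (Fri); 1923-11-03 (Sat).
2 of the 3 holidays fall on weekdays; the rest are weekends and were already excluded.
Business days: 51 − 2 = 49.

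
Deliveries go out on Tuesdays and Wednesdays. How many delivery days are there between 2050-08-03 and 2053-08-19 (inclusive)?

318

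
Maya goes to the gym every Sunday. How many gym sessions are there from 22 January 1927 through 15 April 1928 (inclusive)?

65 Sundays

22 January 1927 is a Saturday.
That's 450 days from start to end, counting both.
450 = 7 × 64 + 2, so there are 64 full weeks plus 2 extra days.
Each full week contributes one Sunday: 64 so far.
The 2 extra days are Saturday, Sunday — 1 of them qualifies.
Total: 64 + 1 = 65.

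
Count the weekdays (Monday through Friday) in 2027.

261

2027-01-01 is a Friday.
The range spans 365 days (inclusive of both endpoints).
365 = 7 × 52 + 1, so there are 52 full weeks plus 1 extra day.
Each full week contributes 5 weekdays (Mon–Fri): 52 × 5 = 260.
The 1 extra day is Friday — 1 of them qualifies.
Total: 260 + 1 = 261.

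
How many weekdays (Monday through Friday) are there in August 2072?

23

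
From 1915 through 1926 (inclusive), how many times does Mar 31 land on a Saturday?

2

Day of week of March 31 in each year:
1915: Wed, 1916: Fri, 1917: Sat ✓, 1918: Sun, 1919: Mon, 1920: Wed, 1921: Thu, 1922: Fri, 1923: Sat ✓, 1924: Mon, 1925: Tue, 1926: Wed
Saturdays: 1917, 1923.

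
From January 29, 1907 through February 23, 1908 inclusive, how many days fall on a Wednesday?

56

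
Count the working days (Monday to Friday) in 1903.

261

1 January 1903 is a Thursday.
The range spans 365 days (inclusive of both endpoints).
365 = 7 × 52 + 1, so there are 52 full weeks plus 1 extra day.
Each full week contributes 5 weekdays (Mon–Fri): 52 × 5 = 260.
The 1 extra day is Thursday — 1 of them qualifies.
Total: 260 + 1 = 261.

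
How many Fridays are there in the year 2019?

52

Jan 1, 2019 is a Tuesday.
The range spans 365 days (inclusive of both endpoints).
365 = 7 × 52 + 1, so there are 52 full weeks plus 1 extra day.
Each full week contributes one Friday: 52 so far.
The 1 extra day is Tue — none qualify.
Total: 52 + 0 = 52.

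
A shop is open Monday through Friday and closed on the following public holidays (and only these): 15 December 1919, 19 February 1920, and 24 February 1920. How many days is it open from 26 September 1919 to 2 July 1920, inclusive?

198 working days

26 September 1919 is a Friday.
That's 281 days from start to end, counting both.
281 = 7 × 40 + 1, so there are 40 full weeks plus 1 extra day.
Each full week contributes 5 weekdays (Mon–Fri): 40 × 5 = 200.
The 1 extra day is Fri — 1 of them qualifies.
Total: 200 + 1 = 201.
Holidays: 15 December 1919 (Mon); 19 February 1920 (Thu); 24 February 1920 (Tue).
All 3 holidays fall on weekdays, so subtract 3.
Business days: 201 − 3 = 198.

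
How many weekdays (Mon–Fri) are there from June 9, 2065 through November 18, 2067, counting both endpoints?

639 weekdays

June 9, 2065 is a Tuesday.
From June 9, 2065 to November 18, 2067 is 893 days inclusive.
893 = 7 × 127 + 4, so there are 127 full weeks plus 4 extra days.
Each full week contributes 5 weekdays (Mon–Fri): 127 × 5 = 635.
The 4 extra days are Tue, Wed, Thu, Fri — 4 of them qualify.
Total: 635 + 4 = 639.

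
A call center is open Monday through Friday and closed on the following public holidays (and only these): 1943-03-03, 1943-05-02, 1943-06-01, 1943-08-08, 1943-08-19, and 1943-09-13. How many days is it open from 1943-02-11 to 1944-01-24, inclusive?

1943-02-11 is a Thursday.
From 1943-02-11 to 1944-01-24 is 348 days inclusive.
348 = 7 × 49 + 5, so there are 49 full weeks plus 5 extra days.
Each full week contributes 5 weekdays (Mon–Fri): 49 × 5 = 245.
The 5 extra days are Thu, Fri, Sat, Sun, Mon — 3 of them qualify.
Total: 245 + 3 = 248.
Holidays: 1943-03-03 (Wed); 1943-05-02 (Sun); 1943-06-01 (Tue); 1943-08-08 (Sun); 1943-08-19 (Thu); 1943-09-13 (Mon).
4 of the 6 holidays fall on weekdays; the rest are weekends and were already excluded.
Business days: 248 − 4 = 244.

244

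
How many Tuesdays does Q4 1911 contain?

13

1911-10-01 is a Sunday.
From 1911-10-01 to 1911-12-31 is 92 days inclusive.
92 = 7 × 13 + 1, so there are 13 full weeks plus 1 extra day.
Each full week contributes one Tuesday: 13 so far.
The 1 extra day is Sunday — none qualify.
Total: 13 + 0 = 13.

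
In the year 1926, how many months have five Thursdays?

A month has five Thursdays exactly when Thursday falls within its first (length − 28) days.
Jan: 31 days, starts Fri → 5 of Fri, Sat, Sun
Feb: 28 days, starts Mon → 5 of (none)
Mar: 31 days, starts Mon → 5 of Mon, Tue, Wed
Apr: 30 days, starts Thu → 5 of Thu, Fri ✓
May: 31 days, starts Sat → 5 of Sat, Sun, Mon
Jun: 30 days, starts Tue → 5 of Tue, Wed
Jul: 31 days, starts Thu → 5 of Thu, Fri, Sat ✓
Aug: 31 days, starts Sun → 5 of Sun, Mon, Tue
Sep: 30 days, starts Wed → 5 of Wed, Thu ✓
Oct: 31 days, starts Fri → 5 of Fri, Sat, Sun
Nov: 30 days, starts Mon → 5 of Mon, Tue
Dec: 31 days, starts Wed → 5 of Wed, Thu, Fri ✓
Months with five Thursdays: Apr, Jul, Sep, Dec.

4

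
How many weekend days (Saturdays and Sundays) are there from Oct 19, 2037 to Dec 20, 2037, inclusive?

18

Oct 19, 2037 is a Monday.
That's 63 days from start to end, counting both.
63 = 7 × 9, so the span is exactly 9 full weeks.
Each full week contributes 2 weekend days (Sat, Sun): 9 × 2 = 18.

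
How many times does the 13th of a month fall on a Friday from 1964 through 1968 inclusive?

Friday-the-13ths by year:
1964: Mar, Nov
1965: Aug
1966: May
1967: Jan, Oct
1968: Sep, Dec

8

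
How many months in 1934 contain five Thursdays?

4

A month has five Thursdays exactly when Thursday falls within its first (length − 28) days.
Jan: 31 days, starts Mon → 5 of Mon, Tue, Wed
Feb: 28 days, starts Thu → 5 of (none)
Mar: 31 days, starts Thu → 5 of Thu, Fri, Sat ✓
Apr: 30 days, starts Sun → 5 of Sun, Mon
May: 31 days, starts Tue → 5 of Tue, Wed, Thu ✓
Jun: 30 days, starts Fri → 5 of Fri, Sat
Jul: 31 days, starts Sun → 5 of Sun, Mon, Tue
Aug: 31 days, starts Wed → 5 of Wed, Thu, Fri ✓
Sep: 30 days, starts Sat → 5 of Sat, Sun
Oct: 31 days, starts Mon → 5 of Mon, Tue, Wed
Nov: 30 days, starts Thu → 5 of Thu, Fri ✓
Dec: 31 days, starts Sat → 5 of Sat, Sun, Mon
Months with five Thursdays: Mar, May, Aug, Nov.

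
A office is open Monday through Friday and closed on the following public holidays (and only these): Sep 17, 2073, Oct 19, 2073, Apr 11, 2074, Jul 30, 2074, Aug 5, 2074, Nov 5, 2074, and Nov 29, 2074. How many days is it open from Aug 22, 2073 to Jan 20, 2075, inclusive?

Aug 22, 2073 is a Tuesday.
From Aug 22, 2073 to Jan 20, 2075 is 517 days inclusive.
517 = 7 × 73 + 6, so there are 73 full weeks plus 6 extra days.
Each full week contributes 5 weekdays (Mon–Fri): 73 × 5 = 365.
The 6 extra days are Tue, Wed, Thu, Fri, Sat, Sun — 4 of them qualify.
Total: 365 + 4 = 369.
Holidays: Sep 17, 2073 (Sun); Oct 19, 2073 (Thu); Apr 11, 2074 (Wed); Jul 30, 2074 (Mon); Aug 5, 2074 (Sun); Nov 5, 2074 (Mon); Nov 29, 2074 (Thu).
5 of the 7 holidays fall on weekdays; the rest are weekends and were already excluded.
Business days: 369 − 5 = 364.

364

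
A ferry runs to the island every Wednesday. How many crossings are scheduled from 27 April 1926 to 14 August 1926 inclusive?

27 April 1926 is a Tuesday.
From 27 April 1926 to 14 August 1926 is 110 days inclusive.
110 = 7 × 15 + 5, so there are 15 full weeks plus 5 extra days.
Each full week contributes one Wednesday: 15 so far.
The 5 extra days are Tuesday, Wednesday, Thursday, Friday, Saturday — 1 of them qualifies.
Total: 15 + 1 = 16.

16 Wednesdays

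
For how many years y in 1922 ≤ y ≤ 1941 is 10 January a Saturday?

2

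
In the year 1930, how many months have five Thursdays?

4

A month has five Thursdays exactly when Thursday falls within its first (length − 28) days.
Jan: 31 days, starts Wed → 5 of Wed, Thu, Fri ✓
Feb: 28 days, starts Sat → 5 of (none)
Mar: 31 days, starts Sat → 5 of Sat, Sun, Mon
Apr: 30 days, starts Tue → 5 of Tue, Wed
May: 31 days, starts Thu → 5 of Thu, Fri, Sat ✓
Jun: 30 days, starts Sun → 5 of Sun, Mon
Jul: 31 days, starts Tue → 5 of Tue, Wed, Thu ✓
Aug: 31 days, starts Fri → 5 of Fri, Sat, Sun
Sep: 30 days, starts Mon → 5 of Mon, Tue
Oct: 31 days, starts Wed → 5 of Wed, Thu, Fri ✓
Nov: 30 days, starts Sat → 5 of Sat, Sun
Dec: 31 days, starts Mon → 5 of Mon, Tue, Wed
Months with five Thursdays: Jan, May, Jul, Oct.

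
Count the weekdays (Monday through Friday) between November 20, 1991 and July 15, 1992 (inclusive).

November 20, 1991 is a Wednesday.
That's 239 days from start to end, counting both.
239 = 7 × 34 + 1, so there are 34 full weeks plus 1 extra day.
Each full week contributes 5 weekdays (Mon–Fri): 34 × 5 = 170.
The 1 extra day is Wednesday — 1 of them qualifies.
Total: 170 + 1 = 171.

171 weekdays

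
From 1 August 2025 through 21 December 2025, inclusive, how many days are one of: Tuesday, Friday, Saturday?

62

1 August 2025 is a Friday.
That's 143 days from start to end, counting both.
143 = 7 × 20 + 3, so there are 20 full weeks plus 3 extra days.
Each full week contributes 3 days from the set (Tue, Fri, Sat): 20 × 3 = 60.
The 3 extra days are Fri, Sat, Sun — 2 of them qualify.
Total: 60 + 2 = 62.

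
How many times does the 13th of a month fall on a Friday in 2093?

3

The 13th falls on a Friday when the month's 13th has weekday Fri.
Jan 13 is Tue; Feb 13 is Fri ✓; Mar 13 is Fri ✓; Apr 13 is Mon; May 13 is Wed; Jun 13 is Sat; Jul 13 is Mon; Aug 13 is Thu; Sep 13 is Sun; Oct 13 is Tue; Nov 13 is Fri ✓; Dec 13 is Sun.
Friday the 13ths: Feb, Mar, Nov.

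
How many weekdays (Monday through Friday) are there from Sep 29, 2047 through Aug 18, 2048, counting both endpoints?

232 weekdays

Sep 29, 2047 is a Sunday.
That's 325 days from start to end, counting both.
325 = 7 × 46 + 3, so there are 46 full weeks plus 3 extra days.
Each full week contributes 5 weekdays (Mon–Fri): 46 × 5 = 230.
The 3 extra days are Sunday, Monday, Tuesday — 2 of them qualify.
Total: 230 + 2 = 232.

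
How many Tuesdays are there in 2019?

53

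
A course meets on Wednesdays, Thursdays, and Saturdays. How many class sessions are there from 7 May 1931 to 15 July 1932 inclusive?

187

7 May 1931 is a Thursday.
That's 436 days from start to end, counting both.
436 = 7 × 62 + 2, so there are 62 full weeks plus 2 extra days.
Each full week contributes 3 days from the set (Wed, Thu, Sat): 62 × 3 = 186.
The 2 extra days are Thu, Fri — 1 of them qualifies.
Total: 186 + 1 = 187.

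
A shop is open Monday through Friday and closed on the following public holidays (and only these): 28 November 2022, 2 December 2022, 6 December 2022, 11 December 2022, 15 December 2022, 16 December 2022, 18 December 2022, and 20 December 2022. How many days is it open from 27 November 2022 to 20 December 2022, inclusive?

11

27 November 2022 is a Sunday.
From 27 November 2022 to 20 December 2022 is 24 days inclusive.
24 = 7 × 3 + 3, so there are 3 full weeks plus 3 extra days.
Each full week contributes 5 weekdays (Mon–Fri): 3 × 5 = 15.
The 3 extra days are Sunday, Monday, Tuesday — 2 of them qualify.
Total: 15 + 2 = 17.
Holidays: 28 November 2022 (Mon); 2 December 2022 (Fri); 6 December 2022 (Tue); 11 December 2022 (Sun); 15 December 2022 (Thu); 16 December 2022 (Fri); 18 December 2022 (Sun); 20 December 2022 (Tue).
6 of the 8 holidays fall on weekdays; the rest are weekends and were already excluded.
Business days: 17 − 6 = 11.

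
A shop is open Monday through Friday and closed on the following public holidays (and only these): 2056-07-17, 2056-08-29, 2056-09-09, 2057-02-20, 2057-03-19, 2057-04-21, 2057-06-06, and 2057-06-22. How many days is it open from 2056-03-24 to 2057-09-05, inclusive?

373 working days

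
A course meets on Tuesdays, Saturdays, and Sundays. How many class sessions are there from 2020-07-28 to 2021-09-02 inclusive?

172

2020-07-28 is a Tuesday.
That's 402 days from start to end, counting both.
402 = 7 × 57 + 3, so there are 57 full weeks plus 3 extra days.
Each full week contributes 3 days from the set (Tue, Sat, Sun): 57 × 3 = 171.
The 3 extra days are Tue, Wed, Thu — 1 of them qualifies.
Total: 171 + 1 = 172.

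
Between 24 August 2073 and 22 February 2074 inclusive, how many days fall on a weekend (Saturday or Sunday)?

24 August 2073 is a Thursday.
From 24 August 2073 to 22 February 2074 is 183 days inclusive.
183 = 7 × 26 + 1, so there are 26 full weeks plus 1 extra day.
Each full week contributes 2 weekend days (Sat, Sun): 26 × 2 = 52.
The 1 extra day is Thu — none qualify.
Total: 52 + 0 = 52.

52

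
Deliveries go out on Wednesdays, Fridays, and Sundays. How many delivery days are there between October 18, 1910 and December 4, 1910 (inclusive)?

October 18, 1910 is a Tuesday.
That's 48 days from start to end, counting both.
48 = 7 × 6 + 6, so there are 6 full weeks plus 6 extra days.
Each full week contributes 3 days from the set (Wed, Fri, Sun): 6 × 3 = 18.
The 6 extra days are Tuesday, Wednesday, Thursday, Friday, Saturday, Sunday — 3 of them qualify.
Total: 18 + 3 = 21.

21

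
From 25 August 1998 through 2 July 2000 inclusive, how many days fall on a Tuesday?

25 August 1998 is a Tuesday.
The range spans 678 days (inclusive of both endpoints).
678 = 7 × 96 + 6, so there are 96 full weeks plus 6 extra days.
Each full week contributes one Tuesday: 96 so far.
The 6 extra days are Tue, Wed, Thu, Fri, Sat, Sun — 1 of them qualifies.
Total: 96 + 1 = 97.

97 Tuesdays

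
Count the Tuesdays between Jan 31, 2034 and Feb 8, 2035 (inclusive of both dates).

54

Jan 31, 2034 is a Tuesday.
From Jan 31, 2034 to Feb 8, 2035 is 374 days inclusive.
374 = 7 × 53 + 3, so there are 53 full weeks plus 3 extra days.
Each full week contributes one Tuesday: 53 so far.
The 3 extra days are Tue, Wed, Thu — 1 of them qualifies.
Total: 53 + 1 = 54.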